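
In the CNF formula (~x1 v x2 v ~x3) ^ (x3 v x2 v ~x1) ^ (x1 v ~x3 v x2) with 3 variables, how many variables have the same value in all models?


Find all satisfying assignments: 5 model(s).
Check which variables have the same value in every model.
No variable is fixed across all models.
Backbone size = 0.

0


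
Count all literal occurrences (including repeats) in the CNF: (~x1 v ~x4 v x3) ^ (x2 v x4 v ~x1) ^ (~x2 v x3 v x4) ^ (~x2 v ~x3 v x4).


Clause lengths: 3, 3, 3, 3.
Sum = 3 + 3 + 3 + 3 = 12.

12


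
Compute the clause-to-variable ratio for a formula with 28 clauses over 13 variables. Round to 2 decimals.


Clause-to-variable ratio = clauses / variables.
28 / 13 = 2.15.

2.15


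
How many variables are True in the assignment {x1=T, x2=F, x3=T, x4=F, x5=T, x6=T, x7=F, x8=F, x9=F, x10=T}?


The weight is the number of variables assigned True.
True variables: x1, x3, x5, x6, x10.
Weight = 5.

5


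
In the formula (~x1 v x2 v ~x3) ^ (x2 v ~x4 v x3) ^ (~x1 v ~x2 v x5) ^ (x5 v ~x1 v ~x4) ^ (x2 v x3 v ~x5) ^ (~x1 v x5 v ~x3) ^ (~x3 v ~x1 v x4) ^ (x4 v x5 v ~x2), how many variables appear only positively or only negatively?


A pure literal appears in only one polarity across all clauses.
Pure literals: x1 (negative only).
Count = 1.

1


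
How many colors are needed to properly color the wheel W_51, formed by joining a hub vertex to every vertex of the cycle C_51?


W_51 consists of the cycle C_51 together with a hub vertex adjacent to every cycle vertex.
The cycle C_51 needs 3 colors (odd cycle -> 3).
The hub is adjacent to every cycle vertex, so it must receive a new color distinct from all of them.
Chromatic number = 3 + 1 = 4.

4


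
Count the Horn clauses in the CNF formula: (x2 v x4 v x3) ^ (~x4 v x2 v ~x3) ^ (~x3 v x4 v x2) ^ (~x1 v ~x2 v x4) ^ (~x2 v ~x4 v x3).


A Horn clause has at most one positive literal.
Clause 1: 3 positive lit(s) -> not Horn
Clause 2: 1 positive lit(s) -> Horn
Clause 3: 2 positive lit(s) -> not Horn
Clause 4: 1 positive lit(s) -> Horn
Clause 5: 1 positive lit(s) -> Horn
Total Horn clauses = 3.

3


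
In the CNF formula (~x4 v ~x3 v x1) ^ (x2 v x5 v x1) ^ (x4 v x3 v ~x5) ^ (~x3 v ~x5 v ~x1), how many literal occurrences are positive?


Scan each clause for unnegated literals.
Clause 1: 1 positive; Clause 2: 3 positive; Clause 3: 2 positive; Clause 4: 0 positive.
Total positive literal occurrences = 6.

6


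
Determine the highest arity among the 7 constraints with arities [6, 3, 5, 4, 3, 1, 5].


The arities are: 6, 3, 5, 4, 3, 1, 5.
Scan for the maximum value.
Maximum arity = 6.

6


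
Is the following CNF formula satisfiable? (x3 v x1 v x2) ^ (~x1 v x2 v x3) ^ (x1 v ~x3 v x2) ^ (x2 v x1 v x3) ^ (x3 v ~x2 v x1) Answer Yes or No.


Check all 8 possible truth assignments.
Number of satisfying assignments found: 4.
The formula is satisfiable.

Yes


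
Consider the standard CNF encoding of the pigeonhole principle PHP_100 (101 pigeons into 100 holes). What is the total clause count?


The PHP encoding has two parts:
1) At-least-one-hole clauses: 101 (one per pigeon, each with 100 literals).
2) At-most-one-pigeon-per-hole clauses: 100 holes * C(101,2) = 100 * 5050 = 505000.
Total clauses = 101 + 505000 = 505101.

505101


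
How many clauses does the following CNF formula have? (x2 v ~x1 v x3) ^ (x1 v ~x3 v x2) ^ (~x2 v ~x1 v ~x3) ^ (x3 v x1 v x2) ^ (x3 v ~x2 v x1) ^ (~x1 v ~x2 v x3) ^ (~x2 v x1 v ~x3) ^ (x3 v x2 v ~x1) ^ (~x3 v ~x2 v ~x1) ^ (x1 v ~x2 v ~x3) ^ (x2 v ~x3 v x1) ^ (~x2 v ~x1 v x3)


Each group enclosed in parentheses joined by ^ is one clause.
Counting the conjuncts: 12 clauses.

12


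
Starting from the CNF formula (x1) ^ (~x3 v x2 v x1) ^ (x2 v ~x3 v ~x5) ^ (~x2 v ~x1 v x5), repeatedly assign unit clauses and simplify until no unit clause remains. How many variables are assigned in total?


Unit propagation repeatedly assigns the literal in any unit clause, then simplifies.
Assignments in order: x1 = T.
No further unit clauses remain.
Total variables assigned = 1.

1


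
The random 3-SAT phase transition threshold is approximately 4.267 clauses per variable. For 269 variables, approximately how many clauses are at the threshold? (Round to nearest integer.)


The 3-SAT phase transition occurs at approximately 4.267 clauses per variable.
m = 4.267 * 269 = 1147.823.
Rounded to nearest integer: 1148.

1148


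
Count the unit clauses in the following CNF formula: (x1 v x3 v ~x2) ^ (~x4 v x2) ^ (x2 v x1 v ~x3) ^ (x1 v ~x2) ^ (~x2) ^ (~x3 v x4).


A unit clause contains exactly one literal.
Unit clauses found: (~x2).
Count = 1.

1


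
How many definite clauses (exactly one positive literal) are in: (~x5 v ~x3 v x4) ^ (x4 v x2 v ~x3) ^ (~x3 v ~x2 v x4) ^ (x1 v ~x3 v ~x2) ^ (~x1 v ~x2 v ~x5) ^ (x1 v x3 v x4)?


A definite clause has exactly one positive literal.
Clause 1: 1 positive -> definite
Clause 2: 2 positive -> not definite
Clause 3: 1 positive -> definite
Clause 4: 1 positive -> definite
Clause 5: 0 positive -> not definite
Clause 6: 3 positive -> not definite
Definite clause count = 3.

3


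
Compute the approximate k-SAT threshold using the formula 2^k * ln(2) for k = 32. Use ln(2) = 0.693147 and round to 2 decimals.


Using the asymptotic formula: threshold ~ 2^k * ln(2).
2^32 = 4294967296.
4294967296 * 0.693147 = 2977043696.32.

2977043696.32


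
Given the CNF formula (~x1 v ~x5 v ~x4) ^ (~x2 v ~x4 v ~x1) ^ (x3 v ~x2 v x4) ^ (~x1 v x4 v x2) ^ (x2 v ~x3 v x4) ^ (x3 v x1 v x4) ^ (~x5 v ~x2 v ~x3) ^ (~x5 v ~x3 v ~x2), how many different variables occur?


Identify each distinct variable in the formula.
Variables found: x1, x2, x3, x4, x5.
Total distinct variables = 5.

5


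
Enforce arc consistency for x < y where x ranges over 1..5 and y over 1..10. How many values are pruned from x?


For the constraint x < y, x needs a supporting value in y's domain.
x can be at most 9 (one less than y's maximum).
Valid x values from domain: 5 out of 5.
Pruned = 5 - 5 = 0.

0


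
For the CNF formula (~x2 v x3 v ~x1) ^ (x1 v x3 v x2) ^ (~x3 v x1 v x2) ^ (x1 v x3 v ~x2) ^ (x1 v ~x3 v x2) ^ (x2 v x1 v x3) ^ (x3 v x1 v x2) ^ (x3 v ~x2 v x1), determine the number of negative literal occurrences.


Scan each clause for negated literals.
Clause 1: 2 negative; Clause 2: 0 negative; Clause 3: 1 negative; Clause 4: 1 negative; Clause 5: 1 negative; Clause 6: 0 negative; Clause 7: 0 negative; Clause 8: 1 negative.
Total negative literal occurrences = 6.

6


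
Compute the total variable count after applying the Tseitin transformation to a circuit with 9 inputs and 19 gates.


The Tseitin transformation introduces one auxiliary variable per gate.
Total variables = inputs + gates = 9 + 19 = 28.

28


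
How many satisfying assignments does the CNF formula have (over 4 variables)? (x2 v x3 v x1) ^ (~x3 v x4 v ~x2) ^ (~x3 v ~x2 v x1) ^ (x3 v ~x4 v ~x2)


Enumerate all 16 truth assignments over 4 variables.
Test each against every clause.
Satisfying assignments found: 9.

9


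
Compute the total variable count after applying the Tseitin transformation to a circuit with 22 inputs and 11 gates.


The Tseitin transformation introduces one auxiliary variable per gate.
Total variables = inputs + gates = 22 + 11 = 33.

33


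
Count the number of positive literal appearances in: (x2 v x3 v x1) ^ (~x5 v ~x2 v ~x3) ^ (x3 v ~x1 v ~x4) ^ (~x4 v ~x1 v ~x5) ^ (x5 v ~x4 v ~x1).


Scan each clause for unnegated literals.
Clause 1: 3 positive; Clause 2: 0 positive; Clause 3: 1 positive; Clause 4: 0 positive; Clause 5: 1 positive.
Total positive literal occurrences = 5.

5


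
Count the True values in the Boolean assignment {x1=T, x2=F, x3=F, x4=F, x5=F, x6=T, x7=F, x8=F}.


The weight is the number of variables assigned True.
True variables: x1, x6.
Weight = 2.

2


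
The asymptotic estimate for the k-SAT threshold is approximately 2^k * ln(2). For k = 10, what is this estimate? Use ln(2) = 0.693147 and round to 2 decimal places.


Using the asymptotic formula: threshold ~ 2^k * ln(2).
2^10 = 1024.
1024 * 0.693147 = 709.78.

709.78


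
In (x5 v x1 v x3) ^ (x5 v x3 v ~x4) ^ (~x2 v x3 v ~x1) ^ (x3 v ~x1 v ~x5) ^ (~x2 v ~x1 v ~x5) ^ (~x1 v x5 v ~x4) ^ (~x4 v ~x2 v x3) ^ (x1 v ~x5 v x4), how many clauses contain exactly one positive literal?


A definite clause has exactly one positive literal.
Clause 1: 3 positive -> not definite
Clause 2: 2 positive -> not definite
Clause 3: 1 positive -> definite
Clause 4: 1 positive -> definite
Clause 5: 0 positive -> not definite
Clause 6: 1 positive -> definite
Clause 7: 1 positive -> definite
Clause 8: 2 positive -> not definite
Definite clause count = 4.

4


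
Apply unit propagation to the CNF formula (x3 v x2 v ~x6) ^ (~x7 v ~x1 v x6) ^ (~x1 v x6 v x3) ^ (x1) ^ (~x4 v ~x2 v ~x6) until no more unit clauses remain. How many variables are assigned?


Unit propagation repeatedly assigns the literal in any unit clause, then simplifies.
Assignments in order: x1 = T.
No further unit clauses remain.
Total variables assigned = 1.

1


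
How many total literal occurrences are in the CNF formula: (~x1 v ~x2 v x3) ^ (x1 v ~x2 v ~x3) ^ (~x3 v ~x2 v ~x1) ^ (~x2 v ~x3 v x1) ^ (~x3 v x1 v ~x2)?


Clause lengths: 3, 3, 3, 3, 3.
Sum = 3 + 3 + 3 + 3 + 3 = 15.

15


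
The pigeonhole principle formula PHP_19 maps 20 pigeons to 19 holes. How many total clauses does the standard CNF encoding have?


The PHP encoding has two parts:
1) At-least-one-hole clauses: 20 (one per pigeon, each with 19 literals).
2) At-most-one-pigeon-per-hole clauses: 19 holes * C(20,2) = 19 * 190 = 3610.
Total clauses = 20 + 3610 = 3630.

3630


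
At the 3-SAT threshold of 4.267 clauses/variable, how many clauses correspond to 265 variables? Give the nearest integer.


The 3-SAT phase transition occurs at approximately 4.267 clauses per variable.
m = 4.267 * 265 = 1130.755.
Rounded to nearest integer: 1131.

1131


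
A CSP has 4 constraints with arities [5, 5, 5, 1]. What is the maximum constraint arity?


The arities are: 5, 5, 5, 1.
Scan for the maximum value.
Maximum arity = 5.

5


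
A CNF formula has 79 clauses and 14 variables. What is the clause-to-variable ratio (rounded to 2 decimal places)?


Clause-to-variable ratio = clauses / variables.
79 / 14 = 5.64.

5.64


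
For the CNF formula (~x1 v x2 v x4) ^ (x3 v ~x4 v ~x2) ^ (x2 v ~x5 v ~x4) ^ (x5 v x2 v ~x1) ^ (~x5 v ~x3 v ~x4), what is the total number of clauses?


Each group enclosed in parentheses joined by ^ is one clause.
Counting the conjuncts: 5 clauses.

5


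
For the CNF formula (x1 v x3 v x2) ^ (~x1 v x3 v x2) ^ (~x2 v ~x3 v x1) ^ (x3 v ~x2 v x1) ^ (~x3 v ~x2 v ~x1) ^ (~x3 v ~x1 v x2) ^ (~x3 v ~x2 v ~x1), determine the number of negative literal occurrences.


Scan each clause for negated literals.
Clause 1: 0 negative; Clause 2: 1 negative; Clause 3: 2 negative; Clause 4: 1 negative; Clause 5: 3 negative; Clause 6: 2 negative; Clause 7: 3 negative.
Total negative literal occurrences = 12.

12


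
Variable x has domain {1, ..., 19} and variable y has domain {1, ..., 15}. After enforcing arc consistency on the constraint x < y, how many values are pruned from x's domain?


For the constraint x < y, x needs a supporting value in y's domain.
x can be at most 14 (one less than y's maximum).
Valid x values from domain: 14 out of 19.
Pruned = 19 - 14 = 5.

5


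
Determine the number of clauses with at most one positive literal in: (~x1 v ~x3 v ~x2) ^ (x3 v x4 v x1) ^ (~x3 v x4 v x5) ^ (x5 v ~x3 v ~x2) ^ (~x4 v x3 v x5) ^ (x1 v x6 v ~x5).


A Horn clause has at most one positive literal.
Clause 1: 0 positive lit(s) -> Horn
Clause 2: 3 positive lit(s) -> not Horn
Clause 3: 2 positive lit(s) -> not Horn
Clause 4: 1 positive lit(s) -> Horn
Clause 5: 2 positive lit(s) -> not Horn
Clause 6: 2 positive lit(s) -> not Horn
Total Horn clauses = 2.

2


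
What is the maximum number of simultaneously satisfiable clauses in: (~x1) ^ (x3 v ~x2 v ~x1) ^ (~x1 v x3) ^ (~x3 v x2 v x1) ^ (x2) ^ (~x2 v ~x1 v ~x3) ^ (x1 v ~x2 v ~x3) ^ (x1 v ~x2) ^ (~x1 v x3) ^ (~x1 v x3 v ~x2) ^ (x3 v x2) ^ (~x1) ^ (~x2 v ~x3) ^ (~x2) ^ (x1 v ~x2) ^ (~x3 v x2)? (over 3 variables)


Enumerate all 8 truth assignments.
For each, count how many of the 16 clauses are satisfied.
The formula is not fully satisfiable, so the maximum is below 16.
Maximum simultaneously satisfiable clauses = 14.

14


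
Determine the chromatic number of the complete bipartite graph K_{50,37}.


K_{50,37} is bipartite by definition: the two parts are independent sets, with every edge crossing between them.
Color all vertices in one part with color 1 and all vertices in the other part with color 2.
Since the graph has at least one edge, one color does not suffice.
Chromatic number = 2.

2


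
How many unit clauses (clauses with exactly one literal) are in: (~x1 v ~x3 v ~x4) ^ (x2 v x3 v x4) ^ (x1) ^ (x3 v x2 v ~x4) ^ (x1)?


A unit clause contains exactly one literal.
Unit clauses found: (x1), (x1).
Count = 2.

2


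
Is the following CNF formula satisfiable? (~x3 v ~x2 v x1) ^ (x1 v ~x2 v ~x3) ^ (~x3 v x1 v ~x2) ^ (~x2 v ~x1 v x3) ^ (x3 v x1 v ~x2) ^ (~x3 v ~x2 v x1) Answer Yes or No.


Check all 8 possible truth assignments.
Number of satisfying assignments found: 5.
The formula is satisfiable.

Yes


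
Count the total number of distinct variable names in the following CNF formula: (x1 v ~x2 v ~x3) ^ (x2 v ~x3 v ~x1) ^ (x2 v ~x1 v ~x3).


Identify each distinct variable in the formula.
Variables found: x1, x2, x3.
Total distinct variables = 3.

3


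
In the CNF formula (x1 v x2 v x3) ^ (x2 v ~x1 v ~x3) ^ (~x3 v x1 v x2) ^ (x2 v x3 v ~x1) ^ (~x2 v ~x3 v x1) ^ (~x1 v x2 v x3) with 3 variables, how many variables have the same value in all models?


Find all satisfying assignments: 3 model(s).
Check which variables have the same value in every model.
Fixed variables: x2=T.
Backbone size = 1.

1


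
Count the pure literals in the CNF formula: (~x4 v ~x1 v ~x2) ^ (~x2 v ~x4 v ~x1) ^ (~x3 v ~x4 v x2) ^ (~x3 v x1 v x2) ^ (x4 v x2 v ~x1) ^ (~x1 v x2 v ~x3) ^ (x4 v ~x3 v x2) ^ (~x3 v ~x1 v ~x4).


A pure literal appears in only one polarity across all clauses.
Pure literals: x3 (negative only).
Count = 1.

1


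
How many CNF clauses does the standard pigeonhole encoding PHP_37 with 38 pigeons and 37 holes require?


The PHP encoding has two parts:
1) At-least-one-hole clauses: 38 (one per pigeon, each with 37 literals).
2) At-most-one-pigeon-per-hole clauses: 37 holes * C(38,2) = 37 * 703 = 26011.
Total clauses = 38 + 26011 = 26049.

26049


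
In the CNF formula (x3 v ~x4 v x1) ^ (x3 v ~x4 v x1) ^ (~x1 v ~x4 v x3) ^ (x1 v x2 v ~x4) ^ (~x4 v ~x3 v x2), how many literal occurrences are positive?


Scan each clause for unnegated literals.
Clause 1: 2 positive; Clause 2: 2 positive; Clause 3: 1 positive; Clause 4: 2 positive; Clause 5: 1 positive.
Total positive literal occurrences = 8.

8


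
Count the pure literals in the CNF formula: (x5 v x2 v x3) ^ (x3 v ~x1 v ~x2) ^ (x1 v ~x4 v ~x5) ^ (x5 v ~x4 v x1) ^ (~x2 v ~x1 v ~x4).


A pure literal appears in only one polarity across all clauses.
Pure literals: x3 (positive only), x4 (negative only).
Count = 2.

2


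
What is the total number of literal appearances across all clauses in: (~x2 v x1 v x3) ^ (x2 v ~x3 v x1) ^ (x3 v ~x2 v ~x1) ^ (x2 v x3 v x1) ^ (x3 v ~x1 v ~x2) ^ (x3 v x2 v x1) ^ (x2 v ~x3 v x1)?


Clause lengths: 3, 3, 3, 3, 3, 3, 3.
Sum = 3 + 3 + 3 + 3 + 3 + 3 + 3 = 21.

21


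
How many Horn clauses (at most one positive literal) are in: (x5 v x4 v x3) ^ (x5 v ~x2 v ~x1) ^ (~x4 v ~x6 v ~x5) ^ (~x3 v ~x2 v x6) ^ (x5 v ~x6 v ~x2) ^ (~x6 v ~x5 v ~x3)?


A Horn clause has at most one positive literal.
Clause 1: 3 positive lit(s) -> not Horn
Clause 2: 1 positive lit(s) -> Horn
Clause 3: 0 positive lit(s) -> Horn
Clause 4: 1 positive lit(s) -> Horn
Clause 5: 1 positive lit(s) -> Horn
Clause 6: 0 positive lit(s) -> Horn
Total Horn clauses = 5.

5


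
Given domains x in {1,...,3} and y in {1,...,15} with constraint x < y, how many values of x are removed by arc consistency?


For the constraint x < y, x needs a supporting value in y's domain.
x can be at most 14 (one less than y's maximum).
Valid x values from domain: 3 out of 3.
Pruned = 3 - 3 = 0.

0


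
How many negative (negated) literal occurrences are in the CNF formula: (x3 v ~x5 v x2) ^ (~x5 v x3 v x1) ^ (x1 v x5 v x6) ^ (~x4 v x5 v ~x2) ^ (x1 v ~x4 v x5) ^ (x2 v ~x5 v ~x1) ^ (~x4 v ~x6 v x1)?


Scan each clause for negated literals.
Clause 1: 1 negative; Clause 2: 1 negative; Clause 3: 0 negative; Clause 4: 2 negative; Clause 5: 1 negative; Clause 6: 2 negative; Clause 7: 2 negative.
Total negative literal occurrences = 9.

9


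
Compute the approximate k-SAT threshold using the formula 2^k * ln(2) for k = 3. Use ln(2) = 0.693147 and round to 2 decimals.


Using the asymptotic formula: threshold ~ 2^k * ln(2).
2^3 = 8.
8 * 0.693147 = 5.55.

5.55


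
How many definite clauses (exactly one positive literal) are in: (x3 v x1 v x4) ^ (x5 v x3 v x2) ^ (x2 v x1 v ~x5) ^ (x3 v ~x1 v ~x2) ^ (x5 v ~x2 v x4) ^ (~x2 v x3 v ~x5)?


A definite clause has exactly one positive literal.
Clause 1: 3 positive -> not definite
Clause 2: 3 positive -> not definite
Clause 3: 2 positive -> not definite
Clause 4: 1 positive -> definite
Clause 5: 2 positive -> not definite
Clause 6: 1 positive -> definite
Definite clause count = 2.

2


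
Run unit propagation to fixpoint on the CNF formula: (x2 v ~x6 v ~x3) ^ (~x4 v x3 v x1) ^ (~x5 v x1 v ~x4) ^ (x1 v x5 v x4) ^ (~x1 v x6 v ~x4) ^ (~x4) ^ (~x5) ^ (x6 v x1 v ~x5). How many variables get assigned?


Unit propagation repeatedly assigns the literal in any unit clause, then simplifies.
Assignments in order: x4 = F, x5 = F, x1 = T.
No further unit clauses remain.
Total variables assigned = 3.

3


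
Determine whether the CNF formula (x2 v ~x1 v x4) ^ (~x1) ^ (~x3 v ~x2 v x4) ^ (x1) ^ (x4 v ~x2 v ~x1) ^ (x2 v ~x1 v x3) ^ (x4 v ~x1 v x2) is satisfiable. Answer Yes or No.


Check all 16 possible truth assignments.
Number of satisfying assignments found: 0.
The formula is unsatisfiable.

No


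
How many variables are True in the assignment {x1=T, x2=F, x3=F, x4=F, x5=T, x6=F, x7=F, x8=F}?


The weight is the number of variables assigned True.
True variables: x1, x5.
Weight = 2.

2


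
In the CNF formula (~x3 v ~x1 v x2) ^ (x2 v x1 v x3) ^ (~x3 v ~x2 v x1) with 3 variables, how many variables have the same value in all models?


Find all satisfying assignments: 5 model(s).
Check which variables have the same value in every model.
No variable is fixed across all models.
Backbone size = 0.

0


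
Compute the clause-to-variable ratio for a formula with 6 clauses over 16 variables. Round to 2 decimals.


Clause-to-variable ratio = clauses / variables.
6 / 16 = 0.38.

0.38


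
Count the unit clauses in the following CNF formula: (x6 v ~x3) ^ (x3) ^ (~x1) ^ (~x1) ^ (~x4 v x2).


A unit clause contains exactly one literal.
Unit clauses found: (x3), (~x1), (~x1).
Count = 3.

3


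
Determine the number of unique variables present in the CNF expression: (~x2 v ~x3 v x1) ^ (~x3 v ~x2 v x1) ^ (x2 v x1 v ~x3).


Identify each distinct variable in the formula.
Variables found: x1, x2, x3.
Total distinct variables = 3.

3


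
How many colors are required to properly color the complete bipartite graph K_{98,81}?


K_{98,81} is bipartite by definition: the two parts are independent sets, with every edge crossing between them.
Color all vertices in one part with color 1 and all vertices in the other part with color 2.
Since the graph has at least one edge, one color does not suffice.
Chromatic number = 2.

2


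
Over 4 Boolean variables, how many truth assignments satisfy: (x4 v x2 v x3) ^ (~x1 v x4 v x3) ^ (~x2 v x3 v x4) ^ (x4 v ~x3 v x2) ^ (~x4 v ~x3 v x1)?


Enumerate all 16 truth assignments over 4 variables.
Test each against every clause.
Satisfying assignments found: 8.

8


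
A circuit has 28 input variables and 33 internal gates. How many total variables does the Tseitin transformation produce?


The Tseitin transformation introduces one auxiliary variable per gate.
Total variables = inputs + gates = 28 + 33 = 61.

61


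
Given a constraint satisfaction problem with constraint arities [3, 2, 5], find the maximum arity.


The arities are: 3, 2, 5.
Scan for the maximum value.
Maximum arity = 5.

5


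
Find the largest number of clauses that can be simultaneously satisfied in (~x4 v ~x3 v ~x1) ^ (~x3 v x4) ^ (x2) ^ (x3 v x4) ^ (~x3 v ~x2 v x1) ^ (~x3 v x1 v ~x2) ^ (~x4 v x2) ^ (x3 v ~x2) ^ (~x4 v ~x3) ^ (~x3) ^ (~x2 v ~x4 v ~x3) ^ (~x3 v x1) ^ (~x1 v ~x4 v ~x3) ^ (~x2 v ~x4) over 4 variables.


Enumerate all 16 truth assignments.
For each, count how many of the 14 clauses are satisfied.
The formula is not fully satisfiable, so the maximum is below 14.
Maximum simultaneously satisfiable clauses = 12.

12


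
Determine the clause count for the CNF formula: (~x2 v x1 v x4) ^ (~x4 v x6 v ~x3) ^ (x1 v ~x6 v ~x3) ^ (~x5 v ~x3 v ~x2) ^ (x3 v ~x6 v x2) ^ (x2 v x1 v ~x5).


Each group enclosed in parentheses joined by ^ is one clause.
Counting the conjuncts: 6 clauses.

6


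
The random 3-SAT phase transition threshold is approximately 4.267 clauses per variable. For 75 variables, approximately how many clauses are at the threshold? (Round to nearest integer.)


The 3-SAT phase transition occurs at approximately 4.267 clauses per variable.
m = 4.267 * 75 = 320.025.
Rounded to nearest integer: 320.

320


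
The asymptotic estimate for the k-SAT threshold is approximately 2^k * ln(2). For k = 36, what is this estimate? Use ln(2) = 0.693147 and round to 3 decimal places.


Using the asymptotic formula: threshold ~ 2^k * ln(2).
2^36 = 68719476736.
68719476736 * 0.693147 = 47632699141.128.

47632699141.128


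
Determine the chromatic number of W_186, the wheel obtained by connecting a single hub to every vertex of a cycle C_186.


W_186 consists of the cycle C_186 together with a hub vertex adjacent to every cycle vertex.
The cycle C_186 needs 2 colors (even cycle -> 2).
The hub is adjacent to every cycle vertex, so it must receive a new color distinct from all of them.
Chromatic number = 2 + 1 = 3.

3


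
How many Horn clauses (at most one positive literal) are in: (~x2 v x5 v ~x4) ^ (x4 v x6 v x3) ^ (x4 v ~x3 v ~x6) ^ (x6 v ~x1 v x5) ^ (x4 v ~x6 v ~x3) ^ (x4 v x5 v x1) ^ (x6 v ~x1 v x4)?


A Horn clause has at most one positive literal.
Clause 1: 1 positive lit(s) -> Horn
Clause 2: 3 positive lit(s) -> not Horn
Clause 3: 1 positive lit(s) -> Horn
Clause 4: 2 positive lit(s) -> not Horn
Clause 5: 1 positive lit(s) -> Horn
Clause 6: 3 positive lit(s) -> not Horn
Clause 7: 2 positive lit(s) -> not Horn
Total Horn clauses = 3.

3


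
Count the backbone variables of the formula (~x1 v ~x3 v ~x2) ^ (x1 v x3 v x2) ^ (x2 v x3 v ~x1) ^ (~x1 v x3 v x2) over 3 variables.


Find all satisfying assignments: 5 model(s).
Check which variables have the same value in every model.
No variable is fixed across all models.
Backbone size = 0.

0


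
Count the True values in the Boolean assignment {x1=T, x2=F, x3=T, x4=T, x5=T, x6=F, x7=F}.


The weight is the number of variables assigned True.
True variables: x1, x3, x4, x5.
Weight = 4.

4


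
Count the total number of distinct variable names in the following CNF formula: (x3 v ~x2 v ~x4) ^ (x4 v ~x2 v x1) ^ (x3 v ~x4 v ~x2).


Identify each distinct variable in the formula.
Variables found: x1, x2, x3, x4.
Total distinct variables = 4.

4


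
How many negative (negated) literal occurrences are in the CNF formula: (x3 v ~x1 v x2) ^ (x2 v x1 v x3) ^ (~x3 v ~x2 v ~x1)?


Scan each clause for negated literals.
Clause 1: 1 negative; Clause 2: 0 negative; Clause 3: 3 negative.
Total negative literal occurrences = 4.

4


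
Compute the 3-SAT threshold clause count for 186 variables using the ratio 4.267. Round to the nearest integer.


The 3-SAT phase transition occurs at approximately 4.267 clauses per variable.
m = 4.267 * 186 = 793.662.
Rounded to nearest integer: 794.

794


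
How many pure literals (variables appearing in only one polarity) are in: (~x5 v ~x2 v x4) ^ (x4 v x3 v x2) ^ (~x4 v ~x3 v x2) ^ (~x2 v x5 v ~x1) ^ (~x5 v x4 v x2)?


A pure literal appears in only one polarity across all clauses.
Pure literals: x1 (negative only).
Count = 1.

1


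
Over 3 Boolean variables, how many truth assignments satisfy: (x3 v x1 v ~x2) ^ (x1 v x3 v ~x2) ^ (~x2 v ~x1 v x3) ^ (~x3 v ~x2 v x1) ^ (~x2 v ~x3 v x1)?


Enumerate all 8 truth assignments over 3 variables.
Test each against every clause.
Satisfying assignments found: 5.

5


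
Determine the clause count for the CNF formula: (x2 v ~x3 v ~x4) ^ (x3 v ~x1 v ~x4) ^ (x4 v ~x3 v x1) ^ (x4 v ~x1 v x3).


Each group enclosed in parentheses joined by ^ is one clause.
Counting the conjuncts: 4 clauses.

4


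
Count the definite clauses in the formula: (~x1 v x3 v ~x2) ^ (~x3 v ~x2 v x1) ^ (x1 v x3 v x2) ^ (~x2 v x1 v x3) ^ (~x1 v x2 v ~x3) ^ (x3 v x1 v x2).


A definite clause has exactly one positive literal.
Clause 1: 1 positive -> definite
Clause 2: 1 positive -> definite
Clause 3: 3 positive -> not definite
Clause 4: 2 positive -> not definite
Clause 5: 1 positive -> definite
Clause 6: 3 positive -> not definite
Definite clause count = 3.

3


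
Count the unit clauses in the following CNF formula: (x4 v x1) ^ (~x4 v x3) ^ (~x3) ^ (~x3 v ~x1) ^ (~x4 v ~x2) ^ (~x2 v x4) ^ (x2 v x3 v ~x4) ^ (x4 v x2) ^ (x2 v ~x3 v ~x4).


A unit clause contains exactly one literal.
Unit clauses found: (~x3).
Count = 1.

1


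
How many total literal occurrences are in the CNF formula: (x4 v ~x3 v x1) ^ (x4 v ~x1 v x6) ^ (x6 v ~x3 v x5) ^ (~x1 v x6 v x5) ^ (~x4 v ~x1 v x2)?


Clause lengths: 3, 3, 3, 3, 3.
Sum = 3 + 3 + 3 + 3 + 3 = 15.

15


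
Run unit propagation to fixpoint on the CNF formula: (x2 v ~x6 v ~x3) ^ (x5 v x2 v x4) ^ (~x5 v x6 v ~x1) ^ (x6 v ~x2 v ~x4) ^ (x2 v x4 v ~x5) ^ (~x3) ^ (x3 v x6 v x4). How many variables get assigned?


Unit propagation repeatedly assigns the literal in any unit clause, then simplifies.
Assignments in order: x3 = F.
No further unit clauses remain.
Total variables assigned = 1.

1


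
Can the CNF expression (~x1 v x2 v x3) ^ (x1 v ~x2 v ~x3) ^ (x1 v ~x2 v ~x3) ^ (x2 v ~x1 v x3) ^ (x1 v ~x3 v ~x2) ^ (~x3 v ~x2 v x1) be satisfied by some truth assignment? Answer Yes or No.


Check all 8 possible truth assignments.
Number of satisfying assignments found: 6.
The formula is satisfiable.

Yes


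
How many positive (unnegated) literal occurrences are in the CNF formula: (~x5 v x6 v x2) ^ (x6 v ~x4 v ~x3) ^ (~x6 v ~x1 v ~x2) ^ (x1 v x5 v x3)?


Scan each clause for unnegated literals.
Clause 1: 2 positive; Clause 2: 1 positive; Clause 3: 0 positive; Clause 4: 3 positive.
Total positive literal occurrences = 6.

6


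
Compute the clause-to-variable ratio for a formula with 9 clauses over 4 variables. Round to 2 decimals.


Clause-to-variable ratio = clauses / variables.
9 / 4 = 2.25.

2.25


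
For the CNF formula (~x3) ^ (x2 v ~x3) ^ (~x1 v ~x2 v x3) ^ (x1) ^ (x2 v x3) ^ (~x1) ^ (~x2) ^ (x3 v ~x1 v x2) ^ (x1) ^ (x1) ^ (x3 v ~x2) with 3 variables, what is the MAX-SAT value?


Enumerate all 8 truth assignments.
For each, count how many of the 11 clauses are satisfied.
The formula is not fully satisfiable, so the maximum is below 11.
Maximum simultaneously satisfiable clauses = 8.

8


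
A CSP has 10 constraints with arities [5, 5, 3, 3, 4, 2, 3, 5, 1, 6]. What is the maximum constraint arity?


The arities are: 5, 5, 3, 3, 4, 2, 3, 5, 1, 6.
Scan for the maximum value.
Maximum arity = 6.

6


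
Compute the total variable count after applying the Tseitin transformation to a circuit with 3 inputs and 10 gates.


The Tseitin transformation introduces one auxiliary variable per gate.
Total variables = inputs + gates = 3 + 10 = 13.

13


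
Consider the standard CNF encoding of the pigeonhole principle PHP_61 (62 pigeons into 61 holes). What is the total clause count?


The PHP encoding has two parts:
1) At-least-one-hole clauses: 62 (one per pigeon, each with 61 literals).
2) At-most-one-pigeon-per-hole clauses: 61 holes * C(62,2) = 61 * 1891 = 115351.
Total clauses = 62 + 115351 = 115413.

115413


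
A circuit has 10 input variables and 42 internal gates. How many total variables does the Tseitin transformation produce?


The Tseitin transformation introduces one auxiliary variable per gate.
Total variables = inputs + gates = 10 + 42 = 52.

52


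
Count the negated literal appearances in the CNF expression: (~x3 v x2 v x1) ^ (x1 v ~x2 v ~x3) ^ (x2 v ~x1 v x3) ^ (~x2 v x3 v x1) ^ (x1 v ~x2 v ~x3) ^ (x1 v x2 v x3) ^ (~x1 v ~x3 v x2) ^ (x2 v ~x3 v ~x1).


Scan each clause for negated literals.
Clause 1: 1 negative; Clause 2: 2 negative; Clause 3: 1 negative; Clause 4: 1 negative; Clause 5: 2 negative; Clause 6: 0 negative; Clause 7: 2 negative; Clause 8: 2 negative.
Total negative literal occurrences = 11.

11


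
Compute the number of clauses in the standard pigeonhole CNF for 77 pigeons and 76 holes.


The PHP encoding has two parts:
1) At-least-one-hole clauses: 77 (one per pigeon, each with 76 literals).
2) At-most-one-pigeon-per-hole clauses: 76 holes * C(77,2) = 76 * 2926 = 222376.
Total clauses = 77 + 222376 = 222453.

222453


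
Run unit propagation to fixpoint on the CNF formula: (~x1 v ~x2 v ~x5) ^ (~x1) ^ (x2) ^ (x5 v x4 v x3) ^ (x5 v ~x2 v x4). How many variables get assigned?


Unit propagation repeatedly assigns the literal in any unit clause, then simplifies.
Assignments in order: x1 = F, x2 = T.
No further unit clauses remain.
Total variables assigned = 2.

2


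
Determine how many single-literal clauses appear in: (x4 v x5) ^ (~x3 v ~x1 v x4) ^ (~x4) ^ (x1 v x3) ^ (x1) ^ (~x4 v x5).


A unit clause contains exactly one literal.
Unit clauses found: (~x4), (x1).
Count = 2.

2


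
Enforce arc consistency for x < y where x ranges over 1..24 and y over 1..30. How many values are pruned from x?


For the constraint x < y, x needs a supporting value in y's domain.
x can be at most 29 (one less than y's maximum).
Valid x values from domain: 24 out of 24.
Pruned = 24 - 24 = 0.

0


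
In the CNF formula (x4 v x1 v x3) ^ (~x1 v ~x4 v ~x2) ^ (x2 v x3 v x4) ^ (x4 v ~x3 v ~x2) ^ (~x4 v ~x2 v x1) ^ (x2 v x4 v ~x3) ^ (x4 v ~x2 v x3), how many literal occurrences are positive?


Scan each clause for unnegated literals.
Clause 1: 3 positive; Clause 2: 0 positive; Clause 3: 3 positive; Clause 4: 1 positive; Clause 5: 1 positive; Clause 6: 2 positive; Clause 7: 2 positive.
Total positive literal occurrences = 12.

12


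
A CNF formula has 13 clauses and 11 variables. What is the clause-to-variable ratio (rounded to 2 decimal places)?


Clause-to-variable ratio = clauses / variables.
13 / 11 = 1.18.

1.18


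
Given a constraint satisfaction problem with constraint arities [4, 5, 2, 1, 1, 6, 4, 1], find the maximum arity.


The arities are: 4, 5, 2, 1, 1, 6, 4, 1.
Scan for the maximum value.
Maximum arity = 6.

6


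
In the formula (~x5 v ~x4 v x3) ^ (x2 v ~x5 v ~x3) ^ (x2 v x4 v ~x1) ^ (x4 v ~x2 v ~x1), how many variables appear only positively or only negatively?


A pure literal appears in only one polarity across all clauses.
Pure literals: x1 (negative only), x5 (negative only).
Count = 2.

2


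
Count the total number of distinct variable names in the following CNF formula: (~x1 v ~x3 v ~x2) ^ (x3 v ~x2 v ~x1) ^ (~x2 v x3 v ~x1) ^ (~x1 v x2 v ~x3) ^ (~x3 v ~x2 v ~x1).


Identify each distinct variable in the formula.
Variables found: x1, x2, x3.
Total distinct variables = 3.

3


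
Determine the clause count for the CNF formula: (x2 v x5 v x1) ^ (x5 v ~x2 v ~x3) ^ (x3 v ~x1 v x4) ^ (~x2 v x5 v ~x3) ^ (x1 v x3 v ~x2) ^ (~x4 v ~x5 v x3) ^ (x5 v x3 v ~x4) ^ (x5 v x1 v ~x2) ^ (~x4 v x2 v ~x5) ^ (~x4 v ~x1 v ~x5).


Each group enclosed in parentheses joined by ^ is one clause.
Counting the conjuncts: 10 clauses.

10


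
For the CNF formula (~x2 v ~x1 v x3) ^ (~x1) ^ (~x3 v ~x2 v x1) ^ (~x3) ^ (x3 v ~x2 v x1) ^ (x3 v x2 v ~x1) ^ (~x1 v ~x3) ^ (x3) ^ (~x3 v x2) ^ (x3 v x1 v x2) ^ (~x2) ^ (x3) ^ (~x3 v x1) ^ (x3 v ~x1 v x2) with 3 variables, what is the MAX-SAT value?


Enumerate all 8 truth assignments.
For each, count how many of the 14 clauses are satisfied.
The formula is not fully satisfiable, so the maximum is below 14.
Maximum simultaneously satisfiable clauses = 11.

11


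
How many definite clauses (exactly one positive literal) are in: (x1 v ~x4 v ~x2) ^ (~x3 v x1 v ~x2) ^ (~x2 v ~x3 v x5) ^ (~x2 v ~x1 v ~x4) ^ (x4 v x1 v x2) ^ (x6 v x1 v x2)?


A definite clause has exactly one positive literal.
Clause 1: 1 positive -> definite
Clause 2: 1 positive -> definite
Clause 3: 1 positive -> definite
Clause 4: 0 positive -> not definite
Clause 5: 3 positive -> not definite
Clause 6: 3 positive -> not definite
Definite clause count = 3.

3


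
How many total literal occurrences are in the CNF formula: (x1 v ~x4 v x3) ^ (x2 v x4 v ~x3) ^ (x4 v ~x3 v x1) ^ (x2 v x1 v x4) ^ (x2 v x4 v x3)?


Clause lengths: 3, 3, 3, 3, 3.
Sum = 3 + 3 + 3 + 3 + 3 = 15.

15


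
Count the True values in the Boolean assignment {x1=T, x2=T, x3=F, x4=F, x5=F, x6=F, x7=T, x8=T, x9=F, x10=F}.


The weight is the number of variables assigned True.
True variables: x1, x2, x7, x8.
Weight = 4.

4


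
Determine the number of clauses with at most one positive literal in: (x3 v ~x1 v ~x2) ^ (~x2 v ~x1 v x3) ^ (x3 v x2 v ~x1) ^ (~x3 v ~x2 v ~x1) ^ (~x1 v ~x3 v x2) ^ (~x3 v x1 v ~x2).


A Horn clause has at most one positive literal.
Clause 1: 1 positive lit(s) -> Horn
Clause 2: 1 positive lit(s) -> Horn
Clause 3: 2 positive lit(s) -> not Horn
Clause 4: 0 positive lit(s) -> Horn
Clause 5: 1 positive lit(s) -> Horn
Clause 6: 1 positive lit(s) -> Horn
Total Horn clauses = 5.

5


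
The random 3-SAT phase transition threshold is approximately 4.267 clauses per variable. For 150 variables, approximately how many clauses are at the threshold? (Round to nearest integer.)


The 3-SAT phase transition occurs at approximately 4.267 clauses per variable.
m = 4.267 * 150 = 640.05.
Rounded to nearest integer: 640.

640


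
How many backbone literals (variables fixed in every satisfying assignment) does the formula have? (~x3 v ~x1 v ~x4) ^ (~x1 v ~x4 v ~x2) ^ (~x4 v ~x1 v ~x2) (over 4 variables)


Find all satisfying assignments: 13 model(s).
Check which variables have the same value in every model.
No variable is fixed across all models.
Backbone size = 0.

0


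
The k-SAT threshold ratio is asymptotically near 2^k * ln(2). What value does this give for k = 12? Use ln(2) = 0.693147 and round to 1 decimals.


Using the asymptotic formula: threshold ~ 2^k * ln(2).
2^12 = 4096.
4096 * 0.693147 = 2839.1.

2839.1


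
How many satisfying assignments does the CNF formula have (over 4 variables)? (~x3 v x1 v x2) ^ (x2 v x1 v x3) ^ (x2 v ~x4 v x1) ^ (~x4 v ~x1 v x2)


Enumerate all 16 truth assignments over 4 variables.
Test each against every clause.
Satisfying assignments found: 10.

10


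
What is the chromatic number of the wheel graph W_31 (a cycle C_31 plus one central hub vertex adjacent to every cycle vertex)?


W_31 consists of the cycle C_31 together with a hub vertex adjacent to every cycle vertex.
The cycle C_31 needs 3 colors (odd cycle -> 3).
The hub is adjacent to every cycle vertex, so it must receive a new color distinct from all of them.
Chromatic number = 3 + 1 = 4.

4


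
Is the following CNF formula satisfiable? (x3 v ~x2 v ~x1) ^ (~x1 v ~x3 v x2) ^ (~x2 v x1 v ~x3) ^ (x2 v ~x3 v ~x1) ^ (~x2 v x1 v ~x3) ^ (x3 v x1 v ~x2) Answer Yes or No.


Check all 8 possible truth assignments.
Number of satisfying assignments found: 4.
The formula is satisfiable.

Yes


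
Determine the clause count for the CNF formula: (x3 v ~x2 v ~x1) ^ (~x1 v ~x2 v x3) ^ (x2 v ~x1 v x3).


Each group enclosed in parentheses joined by ^ is one clause.
Counting the conjuncts: 3 clauses.

3


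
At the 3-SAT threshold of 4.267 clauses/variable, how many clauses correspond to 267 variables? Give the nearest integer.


The 3-SAT phase transition occurs at approximately 4.267 clauses per variable.
m = 4.267 * 267 = 1139.289.
Rounded to nearest integer: 1139.

1139


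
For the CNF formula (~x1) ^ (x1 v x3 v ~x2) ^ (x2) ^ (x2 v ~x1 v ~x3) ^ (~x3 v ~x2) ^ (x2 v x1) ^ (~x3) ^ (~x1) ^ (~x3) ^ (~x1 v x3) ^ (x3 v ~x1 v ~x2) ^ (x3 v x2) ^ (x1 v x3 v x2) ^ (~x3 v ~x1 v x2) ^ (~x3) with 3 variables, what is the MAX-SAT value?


Enumerate all 8 truth assignments.
For each, count how many of the 15 clauses are satisfied.
The formula is not fully satisfiable, so the maximum is below 15.
Maximum simultaneously satisfiable clauses = 14.

14


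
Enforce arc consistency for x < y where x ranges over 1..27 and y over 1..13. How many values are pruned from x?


For the constraint x < y, x needs a supporting value in y's domain.
x can be at most 12 (one less than y's maximum).
Valid x values from domain: 12 out of 27.
Pruned = 27 - 12 = 15.

15


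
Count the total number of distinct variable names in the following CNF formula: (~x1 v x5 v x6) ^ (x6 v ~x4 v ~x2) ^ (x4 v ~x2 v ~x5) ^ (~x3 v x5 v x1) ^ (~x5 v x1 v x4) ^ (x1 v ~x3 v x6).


Identify each distinct variable in the formula.
Variables found: x1, x2, x3, x4, x5, x6.
Total distinct variables = 6.

6


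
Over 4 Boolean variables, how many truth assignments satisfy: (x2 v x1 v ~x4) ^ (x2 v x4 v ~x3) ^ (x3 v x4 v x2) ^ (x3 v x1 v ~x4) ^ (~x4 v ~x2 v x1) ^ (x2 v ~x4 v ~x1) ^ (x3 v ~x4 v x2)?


Enumerate all 16 truth assignments over 4 variables.
Test each against every clause.
Satisfying assignments found: 6.

6


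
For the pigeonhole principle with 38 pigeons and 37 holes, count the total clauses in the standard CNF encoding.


The PHP encoding has two parts:
1) At-least-one-hole clauses: 38 (one per pigeon, each with 37 literals).
2) At-most-one-pigeon-per-hole clauses: 37 holes * C(38,2) = 37 * 703 = 26011.
Total clauses = 38 + 26011 = 26049.

26049


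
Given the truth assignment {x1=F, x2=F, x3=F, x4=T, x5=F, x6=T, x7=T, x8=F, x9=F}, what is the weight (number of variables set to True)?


The weight is the number of variables assigned True.
True variables: x4, x6, x7.
Weight = 3.

3


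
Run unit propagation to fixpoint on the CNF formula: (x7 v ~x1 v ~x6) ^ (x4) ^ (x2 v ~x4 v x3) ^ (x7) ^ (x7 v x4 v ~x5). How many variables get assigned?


Unit propagation repeatedly assigns the literal in any unit clause, then simplifies.
Assignments in order: x4 = T, x7 = T.
No further unit clauses remain.
Total variables assigned = 2.

2


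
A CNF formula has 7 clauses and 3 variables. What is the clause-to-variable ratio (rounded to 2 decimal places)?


Clause-to-variable ratio = clauses / variables.
7 / 3 = 2.33.

2.33


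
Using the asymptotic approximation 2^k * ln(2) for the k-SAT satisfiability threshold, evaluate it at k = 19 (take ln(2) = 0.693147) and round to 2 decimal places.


Using the asymptotic formula: threshold ~ 2^k * ln(2).
2^19 = 524288.
524288 * 0.693147 = 363408.65.

363408.65


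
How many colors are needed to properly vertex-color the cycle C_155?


An odd cycle cannot be 2-colored: alternating two colors around the cycle returns to the start with a conflict.
Since 155 is odd, three colors are required (and three suffice).
Chromatic number = 3.

3


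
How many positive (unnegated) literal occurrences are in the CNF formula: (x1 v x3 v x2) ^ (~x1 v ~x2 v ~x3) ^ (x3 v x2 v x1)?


Scan each clause for unnegated literals.
Clause 1: 3 positive; Clause 2: 0 positive; Clause 3: 3 positive.
Total positive literal occurrences = 6.

6
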